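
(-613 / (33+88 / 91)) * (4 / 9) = -223132 / 27819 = -8.02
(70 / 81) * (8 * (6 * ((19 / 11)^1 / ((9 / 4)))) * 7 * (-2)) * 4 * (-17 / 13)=81034240 / 34749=2331.99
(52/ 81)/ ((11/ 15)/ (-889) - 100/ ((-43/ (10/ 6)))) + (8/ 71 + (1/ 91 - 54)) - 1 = -21207275127104/ 387625944069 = -54.71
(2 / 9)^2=4 / 81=0.05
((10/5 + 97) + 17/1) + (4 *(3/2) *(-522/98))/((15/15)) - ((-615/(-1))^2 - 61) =-18525918/49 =-378079.96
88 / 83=1.06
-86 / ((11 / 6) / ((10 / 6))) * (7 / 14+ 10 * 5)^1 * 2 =-7896.36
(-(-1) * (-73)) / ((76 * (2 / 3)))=-219 / 152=-1.44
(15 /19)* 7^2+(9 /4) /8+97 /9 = 272195 /5472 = 49.74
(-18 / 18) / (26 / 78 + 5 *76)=-3 / 1141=-0.00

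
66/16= 33/8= 4.12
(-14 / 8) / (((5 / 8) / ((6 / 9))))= -28 / 15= -1.87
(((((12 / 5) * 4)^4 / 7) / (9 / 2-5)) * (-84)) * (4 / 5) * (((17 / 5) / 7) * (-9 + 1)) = -69306679296 / 109375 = -633661.07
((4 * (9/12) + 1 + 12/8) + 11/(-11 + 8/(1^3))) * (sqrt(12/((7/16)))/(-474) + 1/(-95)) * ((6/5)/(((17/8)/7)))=-0.16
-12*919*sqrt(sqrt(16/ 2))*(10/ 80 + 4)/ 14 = -90981*2^(3/ 4)/ 28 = -5464.69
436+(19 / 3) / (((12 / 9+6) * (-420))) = 4028621 / 9240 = 436.00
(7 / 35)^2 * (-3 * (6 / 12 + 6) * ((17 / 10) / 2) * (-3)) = 1.99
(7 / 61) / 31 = 7 / 1891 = 0.00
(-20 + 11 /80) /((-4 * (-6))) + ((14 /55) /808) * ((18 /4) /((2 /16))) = -1741187 /2133120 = -0.82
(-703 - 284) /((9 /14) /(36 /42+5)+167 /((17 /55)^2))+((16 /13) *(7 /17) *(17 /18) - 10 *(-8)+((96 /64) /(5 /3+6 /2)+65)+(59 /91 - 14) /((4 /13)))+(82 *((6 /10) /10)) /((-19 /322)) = 595056927533147 /32232239225550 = 18.46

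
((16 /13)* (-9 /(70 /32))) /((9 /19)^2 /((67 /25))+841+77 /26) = -111453696 /18577579685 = -0.01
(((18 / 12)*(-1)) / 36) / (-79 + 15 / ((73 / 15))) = 0.00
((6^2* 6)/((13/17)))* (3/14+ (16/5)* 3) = 1261332/455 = 2772.16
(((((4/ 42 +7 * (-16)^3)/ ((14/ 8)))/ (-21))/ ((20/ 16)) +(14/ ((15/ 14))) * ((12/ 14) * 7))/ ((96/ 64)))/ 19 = 21687728/ 879795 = 24.65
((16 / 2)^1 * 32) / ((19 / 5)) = 1280 / 19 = 67.37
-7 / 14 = -0.50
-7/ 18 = -0.39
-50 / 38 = -25 / 19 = -1.32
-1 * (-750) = 750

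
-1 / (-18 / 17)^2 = -289 / 324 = -0.89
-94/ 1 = -94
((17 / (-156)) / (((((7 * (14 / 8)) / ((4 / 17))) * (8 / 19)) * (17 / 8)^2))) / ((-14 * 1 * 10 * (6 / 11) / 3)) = 836 / 19329765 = 0.00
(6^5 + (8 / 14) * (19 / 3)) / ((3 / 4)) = 653488 / 63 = 10372.83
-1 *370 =-370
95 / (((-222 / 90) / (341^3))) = -56503844925 / 37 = -1527130943.92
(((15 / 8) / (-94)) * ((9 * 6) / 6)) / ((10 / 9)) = -243 / 1504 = -0.16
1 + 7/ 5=12/ 5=2.40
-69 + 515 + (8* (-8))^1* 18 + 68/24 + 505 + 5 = -1159/6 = -193.17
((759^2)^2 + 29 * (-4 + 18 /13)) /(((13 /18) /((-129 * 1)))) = -10017807247792854 /169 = -59276965963271.33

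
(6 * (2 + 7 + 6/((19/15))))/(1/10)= 15660/19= 824.21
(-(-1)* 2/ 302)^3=1/ 3442951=0.00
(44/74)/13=22/481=0.05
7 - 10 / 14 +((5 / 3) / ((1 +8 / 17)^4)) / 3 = 31522147 / 4921875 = 6.40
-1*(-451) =451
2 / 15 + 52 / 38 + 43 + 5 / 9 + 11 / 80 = 123653 / 2736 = 45.19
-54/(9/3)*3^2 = -162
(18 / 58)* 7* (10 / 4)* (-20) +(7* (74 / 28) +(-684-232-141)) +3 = -1144.12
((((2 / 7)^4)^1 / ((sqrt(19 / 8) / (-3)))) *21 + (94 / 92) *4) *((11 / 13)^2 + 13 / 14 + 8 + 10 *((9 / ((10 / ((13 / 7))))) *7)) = 14083127 / 27209- 43148304 *sqrt(38) / 7709611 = 483.09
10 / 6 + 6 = 23 / 3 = 7.67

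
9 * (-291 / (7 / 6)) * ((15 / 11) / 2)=-117855 / 77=-1530.58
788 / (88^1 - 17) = 788 / 71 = 11.10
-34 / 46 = -0.74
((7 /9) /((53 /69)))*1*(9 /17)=0.54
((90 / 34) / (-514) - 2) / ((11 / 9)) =-157689 / 96118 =-1.64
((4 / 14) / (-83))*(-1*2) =4 / 581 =0.01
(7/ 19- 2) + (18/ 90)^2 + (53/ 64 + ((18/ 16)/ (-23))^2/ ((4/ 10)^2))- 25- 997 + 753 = -269.75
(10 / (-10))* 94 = -94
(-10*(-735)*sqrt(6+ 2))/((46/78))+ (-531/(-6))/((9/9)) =177/2+ 573300*sqrt(2)/23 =35339.31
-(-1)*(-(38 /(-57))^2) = -4 /9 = -0.44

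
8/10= 4/5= 0.80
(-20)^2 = 400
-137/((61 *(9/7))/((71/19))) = -68089/10431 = -6.53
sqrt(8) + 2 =2 + 2 * sqrt(2) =4.83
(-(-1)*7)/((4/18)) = 63/2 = 31.50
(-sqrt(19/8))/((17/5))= -5 * sqrt(38)/68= -0.45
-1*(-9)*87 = 783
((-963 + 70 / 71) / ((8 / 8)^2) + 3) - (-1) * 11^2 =-59499 / 71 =-838.01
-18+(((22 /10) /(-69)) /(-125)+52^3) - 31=6061606886 /43125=140559.00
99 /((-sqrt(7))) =-99 * sqrt(7) /7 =-37.42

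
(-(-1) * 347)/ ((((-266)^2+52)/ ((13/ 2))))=4511/ 141616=0.03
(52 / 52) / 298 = 0.00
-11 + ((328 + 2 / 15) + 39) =5342 / 15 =356.13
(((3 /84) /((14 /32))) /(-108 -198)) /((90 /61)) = -61 /337365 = -0.00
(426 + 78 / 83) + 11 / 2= 71785 / 166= 432.44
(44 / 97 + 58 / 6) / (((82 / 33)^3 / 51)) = 1799185905 / 53482696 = 33.64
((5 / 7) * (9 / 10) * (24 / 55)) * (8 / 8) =108 / 385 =0.28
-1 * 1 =-1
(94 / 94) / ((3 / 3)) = 1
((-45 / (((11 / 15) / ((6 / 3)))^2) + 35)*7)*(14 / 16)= -1776985 / 968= -1835.73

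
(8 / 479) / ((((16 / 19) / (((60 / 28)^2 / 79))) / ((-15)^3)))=-14428125 / 3708418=-3.89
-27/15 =-9/5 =-1.80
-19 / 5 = -3.80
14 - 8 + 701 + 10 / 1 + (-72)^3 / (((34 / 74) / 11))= -151899747 / 17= -8935279.24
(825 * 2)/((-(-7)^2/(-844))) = 1392600/49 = 28420.41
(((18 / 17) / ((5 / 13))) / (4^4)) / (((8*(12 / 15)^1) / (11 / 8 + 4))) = 5031 / 557056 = 0.01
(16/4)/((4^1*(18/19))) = 19/18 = 1.06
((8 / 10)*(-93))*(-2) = 744 / 5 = 148.80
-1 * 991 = -991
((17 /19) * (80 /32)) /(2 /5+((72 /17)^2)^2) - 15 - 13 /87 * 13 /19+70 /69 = -48014939308421 /3409957617412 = -14.08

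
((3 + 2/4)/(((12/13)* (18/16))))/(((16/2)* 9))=91/1944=0.05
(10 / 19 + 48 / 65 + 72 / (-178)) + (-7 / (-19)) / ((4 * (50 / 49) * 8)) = 30655411 / 35172800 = 0.87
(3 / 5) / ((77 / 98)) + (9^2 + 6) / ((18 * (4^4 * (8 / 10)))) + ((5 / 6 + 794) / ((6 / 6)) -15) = 87929101 / 112640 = 780.62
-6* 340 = -2040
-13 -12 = -25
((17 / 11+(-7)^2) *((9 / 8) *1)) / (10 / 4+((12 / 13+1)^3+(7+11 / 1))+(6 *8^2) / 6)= 305383 / 491997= 0.62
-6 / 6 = -1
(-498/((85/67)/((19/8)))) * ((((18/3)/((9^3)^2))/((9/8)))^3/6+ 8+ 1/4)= -8478140713274074038331775/1102295001621161544624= -7691.35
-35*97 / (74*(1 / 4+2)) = -6790 / 333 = -20.39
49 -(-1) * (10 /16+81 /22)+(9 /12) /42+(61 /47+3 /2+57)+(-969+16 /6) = -18526619 /21714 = -853.21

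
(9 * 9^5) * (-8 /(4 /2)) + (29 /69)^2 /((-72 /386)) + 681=-364230888181 /171396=-2125083.95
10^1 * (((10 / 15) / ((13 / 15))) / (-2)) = -50 / 13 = -3.85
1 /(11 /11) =1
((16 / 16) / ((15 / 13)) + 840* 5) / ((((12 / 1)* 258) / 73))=4599949 / 46440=99.05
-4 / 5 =-0.80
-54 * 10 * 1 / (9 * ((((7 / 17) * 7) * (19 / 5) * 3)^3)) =-12282500 / 7262590419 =-0.00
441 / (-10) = -441 / 10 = -44.10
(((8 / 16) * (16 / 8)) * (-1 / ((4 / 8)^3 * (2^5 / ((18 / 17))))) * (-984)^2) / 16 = -272322 / 17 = -16018.94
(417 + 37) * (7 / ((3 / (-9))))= -9534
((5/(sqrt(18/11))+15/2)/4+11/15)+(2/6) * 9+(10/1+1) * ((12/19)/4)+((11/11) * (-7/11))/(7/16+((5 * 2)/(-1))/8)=5 * sqrt(22)/24+2650181/326040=9.11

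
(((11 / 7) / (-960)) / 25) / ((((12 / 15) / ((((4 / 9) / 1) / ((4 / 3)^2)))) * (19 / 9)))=-33 / 3404800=-0.00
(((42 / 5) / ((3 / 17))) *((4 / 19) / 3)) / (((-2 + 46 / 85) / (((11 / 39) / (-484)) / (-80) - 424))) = 117752192537 / 121286880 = 970.86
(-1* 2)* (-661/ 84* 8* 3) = 2644/ 7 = 377.71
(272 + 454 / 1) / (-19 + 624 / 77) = -66.63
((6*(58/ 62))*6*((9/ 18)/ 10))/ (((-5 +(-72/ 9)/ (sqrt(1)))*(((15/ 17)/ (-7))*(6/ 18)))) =31059/ 10075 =3.08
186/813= 62/271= 0.23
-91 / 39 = -2.33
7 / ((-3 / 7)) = -16.33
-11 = -11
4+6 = 10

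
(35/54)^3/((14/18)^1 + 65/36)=42875/406782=0.11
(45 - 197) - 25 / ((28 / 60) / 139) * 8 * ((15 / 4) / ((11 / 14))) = -3129172 / 11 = -284470.18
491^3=118370771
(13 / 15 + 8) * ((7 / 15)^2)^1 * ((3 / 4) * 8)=11.59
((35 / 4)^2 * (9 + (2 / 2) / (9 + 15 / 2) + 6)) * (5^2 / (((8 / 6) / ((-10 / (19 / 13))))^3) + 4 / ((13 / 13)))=-112725402015275 / 28972416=-3890783.63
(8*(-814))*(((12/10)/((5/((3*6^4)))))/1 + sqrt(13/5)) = -151911936/25-6512*sqrt(65)/5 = -6086977.72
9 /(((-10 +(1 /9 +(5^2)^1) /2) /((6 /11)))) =486 /253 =1.92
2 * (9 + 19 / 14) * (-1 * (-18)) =2610 / 7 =372.86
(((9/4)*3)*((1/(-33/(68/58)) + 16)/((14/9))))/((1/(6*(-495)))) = -83532465/406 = -205744.99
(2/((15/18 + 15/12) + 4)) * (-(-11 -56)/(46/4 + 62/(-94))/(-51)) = -50384/1264579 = -0.04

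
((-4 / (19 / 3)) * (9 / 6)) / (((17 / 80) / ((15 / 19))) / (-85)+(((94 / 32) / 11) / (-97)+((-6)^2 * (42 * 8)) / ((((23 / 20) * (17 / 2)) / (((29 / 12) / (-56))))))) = 22528638000 / 1270041492121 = 0.02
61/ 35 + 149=5276/ 35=150.74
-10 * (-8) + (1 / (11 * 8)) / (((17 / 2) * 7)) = 418881 / 5236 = 80.00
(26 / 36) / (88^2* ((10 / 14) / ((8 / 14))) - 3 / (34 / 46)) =221 / 2960838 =0.00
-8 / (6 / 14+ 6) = -56 / 45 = -1.24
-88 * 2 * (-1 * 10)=1760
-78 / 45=-26 / 15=-1.73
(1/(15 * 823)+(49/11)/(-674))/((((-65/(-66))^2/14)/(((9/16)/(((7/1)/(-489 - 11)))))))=177454827/46872319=3.79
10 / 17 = 0.59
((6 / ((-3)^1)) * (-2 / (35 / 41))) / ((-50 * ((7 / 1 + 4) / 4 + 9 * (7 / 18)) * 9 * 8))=-41 / 196875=-0.00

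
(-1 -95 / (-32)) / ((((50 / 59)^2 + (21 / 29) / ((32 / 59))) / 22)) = 139915314 / 6632959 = 21.09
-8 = -8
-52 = -52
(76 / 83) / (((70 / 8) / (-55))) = -3344 / 581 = -5.76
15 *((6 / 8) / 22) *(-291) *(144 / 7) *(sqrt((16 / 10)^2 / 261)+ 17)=-52343.04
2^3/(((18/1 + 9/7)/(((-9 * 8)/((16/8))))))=-224/15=-14.93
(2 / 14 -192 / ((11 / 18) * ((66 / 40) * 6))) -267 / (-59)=-1352632 / 49973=-27.07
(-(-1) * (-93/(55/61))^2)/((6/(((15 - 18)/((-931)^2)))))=-32182929/5243904050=-0.01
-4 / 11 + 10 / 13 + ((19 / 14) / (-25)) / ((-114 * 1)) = 0.41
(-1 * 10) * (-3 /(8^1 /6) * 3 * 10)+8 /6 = 676.33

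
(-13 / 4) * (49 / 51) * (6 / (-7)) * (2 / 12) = 91 / 204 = 0.45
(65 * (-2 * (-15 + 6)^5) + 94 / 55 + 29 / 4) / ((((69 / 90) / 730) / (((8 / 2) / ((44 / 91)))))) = 168280811903295 / 2783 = 60467413547.72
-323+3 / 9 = -968 / 3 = -322.67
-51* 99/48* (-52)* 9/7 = 196911/28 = 7032.54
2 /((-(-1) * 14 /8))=8 /7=1.14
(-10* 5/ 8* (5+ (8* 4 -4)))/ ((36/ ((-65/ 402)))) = 17875/ 19296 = 0.93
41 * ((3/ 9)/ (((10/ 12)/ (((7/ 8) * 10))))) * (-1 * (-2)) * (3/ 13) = 861/ 13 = 66.23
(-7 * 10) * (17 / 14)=-85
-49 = -49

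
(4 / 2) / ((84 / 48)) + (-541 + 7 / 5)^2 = 50954628 / 175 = 291169.30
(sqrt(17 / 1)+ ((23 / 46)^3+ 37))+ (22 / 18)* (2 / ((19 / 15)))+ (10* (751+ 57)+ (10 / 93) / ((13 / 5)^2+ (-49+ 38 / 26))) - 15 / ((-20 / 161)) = sqrt(17)+ 514560287631 / 62448136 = 8243.93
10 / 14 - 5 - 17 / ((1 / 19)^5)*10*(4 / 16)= -1473278965 / 14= -105234211.79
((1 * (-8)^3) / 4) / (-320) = 2 / 5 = 0.40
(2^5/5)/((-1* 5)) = -32/25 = -1.28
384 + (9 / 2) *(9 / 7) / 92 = 494673 / 1288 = 384.06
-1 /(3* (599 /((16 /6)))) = -8 /5391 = -0.00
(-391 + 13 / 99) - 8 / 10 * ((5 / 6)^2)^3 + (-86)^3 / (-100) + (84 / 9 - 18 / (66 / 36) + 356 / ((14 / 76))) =7901.51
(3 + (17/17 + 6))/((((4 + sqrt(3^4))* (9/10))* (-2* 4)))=-25/234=-0.11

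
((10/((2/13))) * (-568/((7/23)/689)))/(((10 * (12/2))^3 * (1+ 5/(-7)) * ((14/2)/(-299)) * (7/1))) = 4373407519/529200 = 8264.19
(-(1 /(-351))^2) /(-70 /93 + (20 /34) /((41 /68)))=-1271 /34906950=-0.00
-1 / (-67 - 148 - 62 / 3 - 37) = 3 / 818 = 0.00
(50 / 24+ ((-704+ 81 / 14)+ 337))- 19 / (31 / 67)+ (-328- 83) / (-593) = -616900393 / 1544172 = -399.50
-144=-144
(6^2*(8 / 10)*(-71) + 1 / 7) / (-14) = 71563 / 490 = 146.05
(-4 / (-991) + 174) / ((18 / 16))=1379504 / 8919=154.67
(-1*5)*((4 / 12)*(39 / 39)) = -5 / 3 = -1.67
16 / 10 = 8 / 5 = 1.60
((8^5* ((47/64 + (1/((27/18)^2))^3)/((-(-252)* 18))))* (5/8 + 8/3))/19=24242888/23560551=1.03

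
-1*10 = -10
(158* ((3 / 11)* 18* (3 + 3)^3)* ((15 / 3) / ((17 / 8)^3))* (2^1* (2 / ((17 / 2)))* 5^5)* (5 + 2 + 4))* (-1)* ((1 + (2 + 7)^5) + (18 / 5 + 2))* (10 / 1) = -69653935300608000000 / 83521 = -833969125137486.38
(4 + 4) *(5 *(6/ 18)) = 40/ 3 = 13.33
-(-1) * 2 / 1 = 2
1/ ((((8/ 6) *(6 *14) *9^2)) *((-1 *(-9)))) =1/ 81648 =0.00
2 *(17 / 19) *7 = 238 / 19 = 12.53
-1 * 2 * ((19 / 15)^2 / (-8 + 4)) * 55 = 3971 / 90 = 44.12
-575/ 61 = -9.43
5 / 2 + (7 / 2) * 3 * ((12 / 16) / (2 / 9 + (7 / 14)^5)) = 4901 / 146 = 33.57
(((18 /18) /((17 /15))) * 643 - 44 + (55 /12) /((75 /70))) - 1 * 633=-32243 /306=-105.37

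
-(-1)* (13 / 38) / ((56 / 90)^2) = 26325 / 29792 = 0.88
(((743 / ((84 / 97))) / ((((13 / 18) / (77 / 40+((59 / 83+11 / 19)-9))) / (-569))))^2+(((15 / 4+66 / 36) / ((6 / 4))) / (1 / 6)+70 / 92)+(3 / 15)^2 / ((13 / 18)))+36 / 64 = 2838328534936231773609786773 / 185600506041600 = 15292676703694.20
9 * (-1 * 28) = -252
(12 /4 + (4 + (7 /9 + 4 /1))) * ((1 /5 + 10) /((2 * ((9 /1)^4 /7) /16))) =100912 /98415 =1.03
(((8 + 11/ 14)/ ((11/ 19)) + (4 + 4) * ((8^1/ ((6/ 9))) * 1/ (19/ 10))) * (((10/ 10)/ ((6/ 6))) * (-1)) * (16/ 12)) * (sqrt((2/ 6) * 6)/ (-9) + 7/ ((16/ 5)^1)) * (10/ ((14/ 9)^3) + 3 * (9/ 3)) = -5124237165/ 2293984 + 113871937 * sqrt(2)/ 1003618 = -2073.31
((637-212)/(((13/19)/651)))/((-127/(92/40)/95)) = -2297232525/3302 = -695709.43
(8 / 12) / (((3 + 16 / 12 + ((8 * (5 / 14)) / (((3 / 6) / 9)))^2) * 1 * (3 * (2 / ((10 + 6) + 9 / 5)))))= 4361 / 5841555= 0.00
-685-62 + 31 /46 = -34331 /46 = -746.33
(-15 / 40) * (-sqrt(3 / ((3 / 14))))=3 * sqrt(14) / 8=1.40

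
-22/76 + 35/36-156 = -155.32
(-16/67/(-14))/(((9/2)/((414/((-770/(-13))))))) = 4784/180565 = 0.03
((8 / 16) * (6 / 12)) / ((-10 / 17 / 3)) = -51 / 40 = -1.28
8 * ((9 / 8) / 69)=3 / 23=0.13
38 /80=19 /40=0.48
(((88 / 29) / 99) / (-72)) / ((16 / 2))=-1 / 18792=-0.00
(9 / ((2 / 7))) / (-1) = -63 / 2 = -31.50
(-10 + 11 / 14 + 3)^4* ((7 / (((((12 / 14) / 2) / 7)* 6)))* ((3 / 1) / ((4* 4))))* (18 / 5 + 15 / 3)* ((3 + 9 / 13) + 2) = 30382669917 / 116480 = 260840.23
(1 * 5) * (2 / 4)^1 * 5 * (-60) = -750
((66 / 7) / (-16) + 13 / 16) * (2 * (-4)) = -25 / 14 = -1.79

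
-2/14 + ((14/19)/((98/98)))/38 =-312/2527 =-0.12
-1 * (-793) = 793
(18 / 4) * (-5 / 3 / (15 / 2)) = -1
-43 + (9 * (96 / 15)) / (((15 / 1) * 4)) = -42.04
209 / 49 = 4.27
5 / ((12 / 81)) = 135 / 4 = 33.75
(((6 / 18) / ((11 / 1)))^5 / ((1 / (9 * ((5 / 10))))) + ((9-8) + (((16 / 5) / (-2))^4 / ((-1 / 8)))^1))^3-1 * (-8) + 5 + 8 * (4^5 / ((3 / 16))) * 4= 6222848948671970554892094642178627 / 160587452575406755142578125000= 38750.53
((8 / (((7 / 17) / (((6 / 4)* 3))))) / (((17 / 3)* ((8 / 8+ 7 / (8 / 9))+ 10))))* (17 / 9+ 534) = 66144 / 151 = 438.04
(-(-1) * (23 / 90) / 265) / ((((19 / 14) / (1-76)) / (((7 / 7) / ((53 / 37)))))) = -5957 / 160113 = -0.04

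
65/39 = 5/3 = 1.67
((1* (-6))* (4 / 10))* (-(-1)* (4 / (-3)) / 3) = 16 / 15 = 1.07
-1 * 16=-16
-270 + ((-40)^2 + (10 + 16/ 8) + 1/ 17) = 22815/ 17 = 1342.06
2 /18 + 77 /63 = 4 /3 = 1.33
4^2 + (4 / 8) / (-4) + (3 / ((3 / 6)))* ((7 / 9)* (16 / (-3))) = -9.01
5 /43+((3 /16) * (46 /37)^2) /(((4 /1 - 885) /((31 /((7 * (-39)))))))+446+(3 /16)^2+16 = 462.15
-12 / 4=-3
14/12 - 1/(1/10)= -53/6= -8.83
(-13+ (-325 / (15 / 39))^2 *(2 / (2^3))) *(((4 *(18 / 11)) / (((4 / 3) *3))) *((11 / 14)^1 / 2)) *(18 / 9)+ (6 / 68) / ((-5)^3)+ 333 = 13674547083 / 59500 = 229824.32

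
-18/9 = -2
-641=-641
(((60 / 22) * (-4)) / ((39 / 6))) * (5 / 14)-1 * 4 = -4604 / 1001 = -4.60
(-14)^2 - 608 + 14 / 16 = -3289 / 8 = -411.12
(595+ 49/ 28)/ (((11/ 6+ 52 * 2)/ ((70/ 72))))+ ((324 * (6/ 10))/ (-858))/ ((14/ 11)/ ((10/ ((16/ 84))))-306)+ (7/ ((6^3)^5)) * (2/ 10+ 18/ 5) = 537181387860467836069/ 97977600814456995840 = 5.48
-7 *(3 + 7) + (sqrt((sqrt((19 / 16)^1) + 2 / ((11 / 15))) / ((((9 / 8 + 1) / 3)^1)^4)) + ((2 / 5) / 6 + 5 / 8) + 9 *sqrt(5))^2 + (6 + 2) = -62 + (263857 + 34560 *sqrt(11) *sqrt(11 *sqrt(19) + 120) + 3433320 *sqrt(5))^2 / 145526990400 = 548.59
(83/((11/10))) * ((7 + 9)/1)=13280/11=1207.27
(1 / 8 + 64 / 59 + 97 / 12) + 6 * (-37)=-301193 / 1416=-212.71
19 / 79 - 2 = -139 / 79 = -1.76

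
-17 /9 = -1.89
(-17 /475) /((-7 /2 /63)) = 0.64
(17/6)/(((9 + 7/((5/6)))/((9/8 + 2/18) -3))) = -10795/37584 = -0.29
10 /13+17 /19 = 411 /247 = 1.66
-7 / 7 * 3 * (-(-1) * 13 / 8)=-39 / 8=-4.88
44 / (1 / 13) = 572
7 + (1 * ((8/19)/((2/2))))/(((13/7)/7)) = 2121/247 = 8.59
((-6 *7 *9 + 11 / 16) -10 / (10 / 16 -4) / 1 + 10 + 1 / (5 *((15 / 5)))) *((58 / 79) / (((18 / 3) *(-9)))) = 22818679 / 4607280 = 4.95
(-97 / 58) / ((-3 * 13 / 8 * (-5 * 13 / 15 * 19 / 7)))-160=-14901756 / 93119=-160.03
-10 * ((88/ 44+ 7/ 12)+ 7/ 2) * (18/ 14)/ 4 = -1095/ 56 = -19.55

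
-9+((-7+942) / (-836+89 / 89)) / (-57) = -85484 / 9519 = -8.98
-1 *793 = -793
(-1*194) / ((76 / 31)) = -3007 / 38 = -79.13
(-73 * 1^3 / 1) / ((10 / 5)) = -73 / 2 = -36.50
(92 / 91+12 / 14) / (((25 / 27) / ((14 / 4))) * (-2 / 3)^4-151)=-371790 / 30041167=-0.01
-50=-50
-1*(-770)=770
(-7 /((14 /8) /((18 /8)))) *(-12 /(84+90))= 18 /29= 0.62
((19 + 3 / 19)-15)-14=-187 / 19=-9.84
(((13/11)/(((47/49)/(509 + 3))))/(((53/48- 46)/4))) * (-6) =375717888/1114135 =337.23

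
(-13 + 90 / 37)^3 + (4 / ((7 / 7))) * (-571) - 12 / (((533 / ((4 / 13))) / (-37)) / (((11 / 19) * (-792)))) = -23884256681209 / 6668518103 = -3581.64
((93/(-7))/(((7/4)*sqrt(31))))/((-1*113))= 12*sqrt(31)/5537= 0.01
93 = 93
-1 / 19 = -0.05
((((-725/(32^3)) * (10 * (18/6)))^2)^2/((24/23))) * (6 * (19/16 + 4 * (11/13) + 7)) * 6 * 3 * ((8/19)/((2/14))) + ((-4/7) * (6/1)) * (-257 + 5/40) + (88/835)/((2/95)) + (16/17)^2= 37805177693501701075688698591/24051881511839200484261888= 1571.82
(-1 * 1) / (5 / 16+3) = -16 / 53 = -0.30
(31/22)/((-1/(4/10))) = -31/55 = -0.56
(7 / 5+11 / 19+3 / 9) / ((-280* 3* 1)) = -659 / 239400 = -0.00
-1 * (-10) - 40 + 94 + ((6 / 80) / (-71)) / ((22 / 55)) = 72701 / 1136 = 64.00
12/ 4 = 3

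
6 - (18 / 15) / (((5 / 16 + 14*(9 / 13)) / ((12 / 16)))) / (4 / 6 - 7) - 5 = 200503 / 197695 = 1.01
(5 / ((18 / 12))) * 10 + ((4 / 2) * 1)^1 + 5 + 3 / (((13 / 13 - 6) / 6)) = 551 / 15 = 36.73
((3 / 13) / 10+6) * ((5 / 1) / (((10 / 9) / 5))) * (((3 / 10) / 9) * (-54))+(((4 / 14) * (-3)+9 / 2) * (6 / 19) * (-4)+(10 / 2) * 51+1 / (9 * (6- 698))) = 87003388 / 13460265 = 6.46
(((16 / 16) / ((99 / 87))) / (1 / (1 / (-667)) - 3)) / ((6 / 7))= -203 / 132660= -0.00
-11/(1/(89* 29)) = -28391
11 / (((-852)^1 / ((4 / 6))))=-11 / 1278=-0.01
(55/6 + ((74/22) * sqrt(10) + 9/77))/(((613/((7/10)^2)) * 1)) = 30023/4045800 + 1813 * sqrt(10)/674300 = 0.02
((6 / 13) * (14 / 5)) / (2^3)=21 / 130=0.16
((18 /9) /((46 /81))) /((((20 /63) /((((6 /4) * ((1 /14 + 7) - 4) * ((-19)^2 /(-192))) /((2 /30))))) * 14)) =-33948801 /329728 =-102.96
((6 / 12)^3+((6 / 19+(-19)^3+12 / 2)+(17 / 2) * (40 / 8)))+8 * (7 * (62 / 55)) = -56404351 / 8360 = -6746.93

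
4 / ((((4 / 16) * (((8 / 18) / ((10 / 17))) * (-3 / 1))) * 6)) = -20 / 17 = -1.18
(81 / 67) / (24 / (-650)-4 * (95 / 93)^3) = -21174698025 / 75324065528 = -0.28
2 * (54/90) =1.20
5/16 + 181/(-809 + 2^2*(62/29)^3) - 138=-41437218511/300438224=-137.92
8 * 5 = 40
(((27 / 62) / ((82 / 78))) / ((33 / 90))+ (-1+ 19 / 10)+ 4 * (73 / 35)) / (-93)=-10151357 / 91016310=-0.11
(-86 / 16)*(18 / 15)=-129 / 20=-6.45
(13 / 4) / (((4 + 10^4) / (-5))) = -65 / 40016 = -0.00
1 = 1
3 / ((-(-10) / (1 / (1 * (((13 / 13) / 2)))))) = 3 / 5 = 0.60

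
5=5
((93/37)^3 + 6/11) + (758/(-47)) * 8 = -2948620997/26187601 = -112.60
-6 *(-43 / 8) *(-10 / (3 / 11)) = -2365 / 2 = -1182.50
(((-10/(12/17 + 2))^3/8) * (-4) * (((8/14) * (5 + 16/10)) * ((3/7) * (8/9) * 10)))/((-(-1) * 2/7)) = 108086000/85169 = 1269.08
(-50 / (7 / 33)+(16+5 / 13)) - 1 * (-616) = 36097 / 91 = 396.67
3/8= 0.38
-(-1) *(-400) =-400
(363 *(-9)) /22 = -297 /2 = -148.50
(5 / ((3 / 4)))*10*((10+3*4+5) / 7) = 1800 / 7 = 257.14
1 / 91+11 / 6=1007 / 546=1.84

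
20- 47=-27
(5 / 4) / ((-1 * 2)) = -5 / 8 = -0.62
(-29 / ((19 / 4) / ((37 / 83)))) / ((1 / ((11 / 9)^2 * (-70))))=284.59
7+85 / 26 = 267 / 26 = 10.27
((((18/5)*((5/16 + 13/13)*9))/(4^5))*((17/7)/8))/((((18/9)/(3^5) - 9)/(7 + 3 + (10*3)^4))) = -81311476833/71598080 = -1135.67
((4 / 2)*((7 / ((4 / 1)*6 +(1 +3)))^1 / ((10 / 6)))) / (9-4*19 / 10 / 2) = 3 / 52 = 0.06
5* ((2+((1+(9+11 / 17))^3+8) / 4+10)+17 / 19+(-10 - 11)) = 551927235 / 373388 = 1478.16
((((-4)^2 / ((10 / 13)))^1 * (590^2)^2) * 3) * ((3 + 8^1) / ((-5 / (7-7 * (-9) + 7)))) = -1280872914921600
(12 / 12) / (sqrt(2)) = 0.71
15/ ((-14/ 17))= -255/ 14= -18.21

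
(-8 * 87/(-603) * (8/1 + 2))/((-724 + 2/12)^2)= 27840/1263730483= 0.00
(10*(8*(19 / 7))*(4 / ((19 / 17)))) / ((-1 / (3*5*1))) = -81600 / 7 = -11657.14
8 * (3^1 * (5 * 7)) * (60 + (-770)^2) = 498086400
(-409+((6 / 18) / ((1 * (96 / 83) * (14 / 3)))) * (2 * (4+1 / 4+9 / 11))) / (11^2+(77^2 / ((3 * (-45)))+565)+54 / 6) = -543366135 / 866302976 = -0.63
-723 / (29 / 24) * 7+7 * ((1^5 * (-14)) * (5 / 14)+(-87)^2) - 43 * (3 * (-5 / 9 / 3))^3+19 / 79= 81448002352 / 1670139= 48767.20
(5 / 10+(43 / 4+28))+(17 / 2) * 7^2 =1823 / 4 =455.75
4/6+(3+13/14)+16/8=277/42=6.60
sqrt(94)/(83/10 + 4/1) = 10 *sqrt(94)/123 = 0.79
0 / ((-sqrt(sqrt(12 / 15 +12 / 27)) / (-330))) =0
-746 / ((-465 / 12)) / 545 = 2984 / 84475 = 0.04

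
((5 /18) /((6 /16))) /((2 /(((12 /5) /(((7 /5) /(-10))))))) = -400 /63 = -6.35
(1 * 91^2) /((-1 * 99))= -8281 /99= -83.65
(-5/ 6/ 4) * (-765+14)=3755/ 24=156.46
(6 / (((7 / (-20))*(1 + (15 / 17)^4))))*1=-5011260 / 469511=-10.67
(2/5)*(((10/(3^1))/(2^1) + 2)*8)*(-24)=-1408/5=-281.60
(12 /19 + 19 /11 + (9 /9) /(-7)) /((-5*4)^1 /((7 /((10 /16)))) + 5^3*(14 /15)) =19452 /1008425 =0.02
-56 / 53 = -1.06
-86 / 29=-2.97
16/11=1.45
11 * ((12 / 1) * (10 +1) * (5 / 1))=7260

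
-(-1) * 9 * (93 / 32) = 26.16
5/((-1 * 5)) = -1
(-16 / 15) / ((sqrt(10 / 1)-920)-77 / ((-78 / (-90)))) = 2704 * sqrt(10) / 2580023025+ 545584 / 516004605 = 0.00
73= 73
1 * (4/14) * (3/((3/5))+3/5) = 8/5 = 1.60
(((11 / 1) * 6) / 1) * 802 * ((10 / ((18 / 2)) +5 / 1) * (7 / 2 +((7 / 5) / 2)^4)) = 604911307 / 500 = 1209822.61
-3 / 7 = -0.43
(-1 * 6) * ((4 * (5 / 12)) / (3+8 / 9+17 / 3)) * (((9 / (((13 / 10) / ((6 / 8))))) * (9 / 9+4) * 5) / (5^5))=-243 / 5590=-0.04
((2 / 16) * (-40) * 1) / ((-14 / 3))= 15 / 14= 1.07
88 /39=2.26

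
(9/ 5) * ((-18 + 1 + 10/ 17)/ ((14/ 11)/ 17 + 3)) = -27621/ 2875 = -9.61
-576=-576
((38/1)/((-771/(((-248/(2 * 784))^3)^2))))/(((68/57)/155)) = -49660268470355/495391406335336448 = -0.00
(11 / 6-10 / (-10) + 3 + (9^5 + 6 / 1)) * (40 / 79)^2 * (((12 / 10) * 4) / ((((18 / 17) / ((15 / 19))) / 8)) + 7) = 191924084000 / 355737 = 539511.17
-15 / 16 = -0.94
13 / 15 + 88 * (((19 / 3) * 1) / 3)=186.64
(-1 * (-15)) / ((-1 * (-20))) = 0.75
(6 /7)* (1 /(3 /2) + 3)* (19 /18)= 209 /63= 3.32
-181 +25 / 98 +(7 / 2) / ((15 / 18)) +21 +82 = -36037 / 490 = -73.54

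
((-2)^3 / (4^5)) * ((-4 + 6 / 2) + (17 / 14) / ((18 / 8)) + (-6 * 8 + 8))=2549 / 8064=0.32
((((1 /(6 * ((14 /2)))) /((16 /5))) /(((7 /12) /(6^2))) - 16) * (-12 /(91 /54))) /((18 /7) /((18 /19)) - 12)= -493452 /41405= -11.92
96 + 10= 106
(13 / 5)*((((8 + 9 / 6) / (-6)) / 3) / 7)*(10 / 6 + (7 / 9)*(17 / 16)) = -88673 / 181440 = -0.49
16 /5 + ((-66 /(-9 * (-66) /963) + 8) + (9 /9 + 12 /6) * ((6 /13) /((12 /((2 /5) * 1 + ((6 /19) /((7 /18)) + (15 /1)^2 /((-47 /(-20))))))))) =-34379404 /406315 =-84.61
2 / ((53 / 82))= 164 / 53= 3.09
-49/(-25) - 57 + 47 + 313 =7624/25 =304.96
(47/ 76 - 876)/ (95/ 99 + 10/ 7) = -366.55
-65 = -65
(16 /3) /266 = 8 /399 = 0.02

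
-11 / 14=-0.79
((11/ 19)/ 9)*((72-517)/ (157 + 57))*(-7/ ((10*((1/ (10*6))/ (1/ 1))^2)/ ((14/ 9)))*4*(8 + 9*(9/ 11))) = 589607200/ 18297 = 32224.26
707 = 707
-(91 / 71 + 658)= -46809 / 71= -659.28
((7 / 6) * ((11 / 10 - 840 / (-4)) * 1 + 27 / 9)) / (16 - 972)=-14987 / 57360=-0.26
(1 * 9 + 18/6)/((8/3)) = 4.50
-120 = -120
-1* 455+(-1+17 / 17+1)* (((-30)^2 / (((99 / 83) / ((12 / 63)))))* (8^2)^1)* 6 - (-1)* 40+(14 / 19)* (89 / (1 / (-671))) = 15758173 / 1463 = 10771.14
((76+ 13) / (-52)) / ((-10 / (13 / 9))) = 89 / 360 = 0.25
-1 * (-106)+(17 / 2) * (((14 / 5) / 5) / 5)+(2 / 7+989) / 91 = 9381678 / 79625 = 117.82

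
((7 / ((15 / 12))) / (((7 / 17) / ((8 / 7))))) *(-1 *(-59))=32096 / 35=917.03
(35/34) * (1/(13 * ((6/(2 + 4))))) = 35/442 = 0.08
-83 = -83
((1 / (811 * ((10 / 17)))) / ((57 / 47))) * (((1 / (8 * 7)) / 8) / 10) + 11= 22780666399 / 2070969600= 11.00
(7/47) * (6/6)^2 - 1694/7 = -11367/47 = -241.85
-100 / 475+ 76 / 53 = 1232 / 1007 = 1.22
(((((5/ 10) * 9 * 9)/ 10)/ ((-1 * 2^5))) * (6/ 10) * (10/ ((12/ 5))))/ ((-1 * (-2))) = -81/ 512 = -0.16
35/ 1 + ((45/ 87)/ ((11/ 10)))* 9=12515/ 319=39.23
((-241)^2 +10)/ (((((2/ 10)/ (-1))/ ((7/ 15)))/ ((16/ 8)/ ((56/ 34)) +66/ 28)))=-1452275/ 3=-484091.67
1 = 1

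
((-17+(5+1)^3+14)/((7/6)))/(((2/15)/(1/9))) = 1065/7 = 152.14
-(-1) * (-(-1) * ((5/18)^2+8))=2617/324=8.08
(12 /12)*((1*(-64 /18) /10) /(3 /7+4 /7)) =-0.36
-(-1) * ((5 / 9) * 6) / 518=5 / 777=0.01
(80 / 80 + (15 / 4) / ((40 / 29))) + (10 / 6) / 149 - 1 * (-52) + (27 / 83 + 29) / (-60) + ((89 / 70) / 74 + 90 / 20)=6125094435 / 102497696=59.76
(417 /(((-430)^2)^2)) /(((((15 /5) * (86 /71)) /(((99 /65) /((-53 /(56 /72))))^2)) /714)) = 20889248457 /17446998767350750000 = 0.00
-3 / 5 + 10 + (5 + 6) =102 / 5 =20.40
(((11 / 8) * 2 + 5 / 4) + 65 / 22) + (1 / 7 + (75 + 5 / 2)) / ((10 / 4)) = 29269 / 770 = 38.01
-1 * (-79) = 79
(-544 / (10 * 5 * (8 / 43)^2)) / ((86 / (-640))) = 2339.20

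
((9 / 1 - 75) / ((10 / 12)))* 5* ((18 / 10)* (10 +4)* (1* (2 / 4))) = -24948 / 5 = -4989.60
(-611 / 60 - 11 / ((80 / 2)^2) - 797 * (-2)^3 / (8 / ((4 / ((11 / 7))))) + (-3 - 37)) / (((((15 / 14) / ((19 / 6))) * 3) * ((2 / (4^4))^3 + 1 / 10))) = 19492.16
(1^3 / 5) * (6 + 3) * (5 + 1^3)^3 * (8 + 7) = 5832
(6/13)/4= 3/26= 0.12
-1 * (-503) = 503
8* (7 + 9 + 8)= 192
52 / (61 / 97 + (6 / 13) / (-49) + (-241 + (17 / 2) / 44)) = -282746464 / 1306002499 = -0.22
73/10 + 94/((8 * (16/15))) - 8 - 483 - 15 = -487.68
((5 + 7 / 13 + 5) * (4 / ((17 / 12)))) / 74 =3288 / 8177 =0.40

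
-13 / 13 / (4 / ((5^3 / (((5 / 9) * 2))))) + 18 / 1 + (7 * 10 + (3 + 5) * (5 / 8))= 519 / 8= 64.88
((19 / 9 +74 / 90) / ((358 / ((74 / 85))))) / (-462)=-74 / 4792725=-0.00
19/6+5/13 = 277/78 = 3.55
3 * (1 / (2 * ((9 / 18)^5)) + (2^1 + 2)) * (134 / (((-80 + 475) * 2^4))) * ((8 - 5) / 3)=201 / 158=1.27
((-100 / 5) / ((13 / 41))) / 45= -164 / 117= -1.40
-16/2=-8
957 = 957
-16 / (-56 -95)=16 / 151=0.11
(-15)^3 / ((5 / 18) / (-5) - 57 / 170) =2581875 / 299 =8635.03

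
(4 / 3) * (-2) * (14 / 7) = -16 / 3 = -5.33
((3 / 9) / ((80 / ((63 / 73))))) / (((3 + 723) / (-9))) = -63 / 1413280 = -0.00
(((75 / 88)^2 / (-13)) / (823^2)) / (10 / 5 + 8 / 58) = -163125 / 4227660035456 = -0.00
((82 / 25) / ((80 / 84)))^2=741321 / 62500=11.86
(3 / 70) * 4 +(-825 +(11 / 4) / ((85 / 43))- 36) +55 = -1914561 / 2380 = -804.44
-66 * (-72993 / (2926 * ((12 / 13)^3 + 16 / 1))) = 481096863 / 4905040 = 98.08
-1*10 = -10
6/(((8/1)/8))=6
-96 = -96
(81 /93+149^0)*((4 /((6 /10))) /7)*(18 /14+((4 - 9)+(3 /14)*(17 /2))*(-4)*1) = 2320 /93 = 24.95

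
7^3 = 343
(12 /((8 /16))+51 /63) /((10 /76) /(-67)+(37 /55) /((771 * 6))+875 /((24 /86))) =112497581460 /14217386436239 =0.01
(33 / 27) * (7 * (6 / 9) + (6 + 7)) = 21.59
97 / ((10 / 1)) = 97 / 10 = 9.70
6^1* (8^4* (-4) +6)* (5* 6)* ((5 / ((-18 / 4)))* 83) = 271874800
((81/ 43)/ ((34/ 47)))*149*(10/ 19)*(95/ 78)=4727025/ 19006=248.71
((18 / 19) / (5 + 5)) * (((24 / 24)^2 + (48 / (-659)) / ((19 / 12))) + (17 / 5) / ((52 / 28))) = 20397816 / 77317175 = 0.26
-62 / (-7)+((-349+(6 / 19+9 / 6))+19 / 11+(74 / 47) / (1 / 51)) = -35247153 / 137522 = -256.30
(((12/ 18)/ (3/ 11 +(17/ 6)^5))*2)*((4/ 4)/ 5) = 0.00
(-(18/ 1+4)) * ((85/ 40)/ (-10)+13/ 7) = -10131/ 280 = -36.18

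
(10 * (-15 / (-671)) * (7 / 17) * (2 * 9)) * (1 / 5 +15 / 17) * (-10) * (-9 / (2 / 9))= 140842800 / 193919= 726.30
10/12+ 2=17/6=2.83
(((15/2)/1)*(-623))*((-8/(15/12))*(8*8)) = 1913856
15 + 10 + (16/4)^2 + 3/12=165/4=41.25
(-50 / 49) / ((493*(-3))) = 50 / 72471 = 0.00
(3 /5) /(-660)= -1 /1100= -0.00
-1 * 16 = -16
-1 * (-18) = 18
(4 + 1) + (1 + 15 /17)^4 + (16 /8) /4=3015883 /167042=18.05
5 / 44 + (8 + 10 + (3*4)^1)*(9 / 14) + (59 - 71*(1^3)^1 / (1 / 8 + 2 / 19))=-354113 / 1540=-229.94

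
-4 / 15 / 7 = -0.04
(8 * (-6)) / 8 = -6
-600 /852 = -0.70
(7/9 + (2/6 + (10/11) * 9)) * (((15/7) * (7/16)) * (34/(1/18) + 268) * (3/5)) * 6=27600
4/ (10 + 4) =2/ 7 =0.29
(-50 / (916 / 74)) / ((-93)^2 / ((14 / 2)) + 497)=-6475 / 2777312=-0.00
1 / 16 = 0.06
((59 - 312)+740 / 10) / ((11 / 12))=-2148 / 11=-195.27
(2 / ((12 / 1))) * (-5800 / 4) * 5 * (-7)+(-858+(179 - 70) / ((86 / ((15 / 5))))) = 1961867 / 258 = 7604.14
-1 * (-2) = 2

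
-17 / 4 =-4.25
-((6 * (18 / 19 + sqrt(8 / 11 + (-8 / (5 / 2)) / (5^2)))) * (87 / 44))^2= -12652862661 / 60061375-1226178 * sqrt(11330) / 632225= -417.11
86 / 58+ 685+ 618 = 37830 / 29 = 1304.48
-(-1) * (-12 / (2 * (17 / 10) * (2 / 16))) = -480 / 17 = -28.24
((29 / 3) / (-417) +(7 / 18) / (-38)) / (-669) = 353 / 7067316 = 0.00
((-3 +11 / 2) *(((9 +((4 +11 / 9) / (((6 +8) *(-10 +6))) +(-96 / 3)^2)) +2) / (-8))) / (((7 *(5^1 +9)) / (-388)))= 252972605 / 197568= 1280.43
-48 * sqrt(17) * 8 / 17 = -384 * sqrt(17) / 17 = -93.13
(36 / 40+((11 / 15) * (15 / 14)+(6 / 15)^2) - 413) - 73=-84727 / 175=-484.15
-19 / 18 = -1.06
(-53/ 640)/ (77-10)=-53/ 42880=-0.00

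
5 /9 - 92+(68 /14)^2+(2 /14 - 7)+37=-16630 /441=-37.71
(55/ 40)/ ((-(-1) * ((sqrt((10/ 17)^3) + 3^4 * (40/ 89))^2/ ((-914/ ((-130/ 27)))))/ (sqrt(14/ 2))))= -58847861922725691 * sqrt(1190)/ 157130622055149886000 + 9526576809410168931 * sqrt(7)/ 48347883709276888000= 0.51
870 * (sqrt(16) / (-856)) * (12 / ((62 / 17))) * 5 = -221850 / 3317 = -66.88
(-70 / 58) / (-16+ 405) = -35 / 11281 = -0.00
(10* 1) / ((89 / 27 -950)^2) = 7290 / 653364721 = 0.00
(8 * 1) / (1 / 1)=8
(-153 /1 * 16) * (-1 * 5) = 12240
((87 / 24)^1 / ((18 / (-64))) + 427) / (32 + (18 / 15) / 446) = 4155605 / 321147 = 12.94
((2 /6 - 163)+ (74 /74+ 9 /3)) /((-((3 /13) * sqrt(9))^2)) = 331.05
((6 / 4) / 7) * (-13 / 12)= -13 / 56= -0.23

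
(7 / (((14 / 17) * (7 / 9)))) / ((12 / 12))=153 / 14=10.93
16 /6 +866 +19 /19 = 2609 /3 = 869.67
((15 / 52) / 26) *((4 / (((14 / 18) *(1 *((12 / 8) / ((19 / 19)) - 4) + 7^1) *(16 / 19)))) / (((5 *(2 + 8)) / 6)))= 171 / 94640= 0.00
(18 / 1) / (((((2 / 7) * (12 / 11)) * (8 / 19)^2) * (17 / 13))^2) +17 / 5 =653552818341 / 189399040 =3450.67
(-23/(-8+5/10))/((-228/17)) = -391/1710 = -0.23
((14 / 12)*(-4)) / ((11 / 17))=-7.21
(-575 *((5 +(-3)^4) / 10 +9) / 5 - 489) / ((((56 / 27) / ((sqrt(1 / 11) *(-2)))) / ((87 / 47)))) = 843291 *sqrt(11) / 2068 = 1352.46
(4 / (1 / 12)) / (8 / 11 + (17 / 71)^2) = 2661648 / 43507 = 61.18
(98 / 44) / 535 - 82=-965091 / 11770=-82.00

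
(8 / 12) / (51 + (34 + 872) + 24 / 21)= 0.00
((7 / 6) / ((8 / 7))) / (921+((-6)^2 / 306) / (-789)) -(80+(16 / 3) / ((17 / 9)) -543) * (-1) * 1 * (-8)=12369977654967 / 3360116912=3681.41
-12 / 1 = -12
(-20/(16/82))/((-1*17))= 205/34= 6.03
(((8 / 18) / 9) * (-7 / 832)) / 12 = -7 / 202176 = -0.00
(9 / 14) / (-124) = -0.01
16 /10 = 8 /5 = 1.60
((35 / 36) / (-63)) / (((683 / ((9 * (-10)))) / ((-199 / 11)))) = -4975 / 135234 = -0.04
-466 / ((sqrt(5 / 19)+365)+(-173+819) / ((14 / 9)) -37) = -161235767 / 257176363+11417*sqrt(95) / 257176363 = -0.63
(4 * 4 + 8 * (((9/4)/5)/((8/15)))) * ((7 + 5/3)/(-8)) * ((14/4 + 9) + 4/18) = -270907/864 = -313.55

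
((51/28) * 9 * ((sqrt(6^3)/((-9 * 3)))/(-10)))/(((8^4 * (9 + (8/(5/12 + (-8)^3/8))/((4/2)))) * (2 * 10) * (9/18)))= 1853 * sqrt(6)/1862041600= 0.00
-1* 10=-10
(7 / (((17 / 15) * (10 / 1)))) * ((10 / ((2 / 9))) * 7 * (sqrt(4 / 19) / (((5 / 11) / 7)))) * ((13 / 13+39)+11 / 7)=4234923 * sqrt(19) / 323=57150.47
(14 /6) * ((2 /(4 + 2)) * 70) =490 /9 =54.44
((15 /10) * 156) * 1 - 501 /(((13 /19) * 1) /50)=-472908 /13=-36377.54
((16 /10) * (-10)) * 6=-96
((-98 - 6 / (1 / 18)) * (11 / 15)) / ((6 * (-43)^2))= -1133 / 83205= -0.01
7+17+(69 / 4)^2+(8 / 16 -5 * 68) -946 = -15423 / 16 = -963.94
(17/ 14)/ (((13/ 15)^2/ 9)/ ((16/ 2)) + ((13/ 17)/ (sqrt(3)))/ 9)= 20.41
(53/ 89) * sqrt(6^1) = 53 * sqrt(6)/ 89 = 1.46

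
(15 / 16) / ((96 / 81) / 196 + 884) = 3969 / 3742528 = 0.00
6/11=0.55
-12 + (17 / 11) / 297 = -11.99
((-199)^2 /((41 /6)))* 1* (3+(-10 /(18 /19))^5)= -612835947722056 /807003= -759397360.01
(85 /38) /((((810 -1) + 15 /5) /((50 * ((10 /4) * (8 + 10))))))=95625 /15428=6.20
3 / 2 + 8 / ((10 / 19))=167 / 10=16.70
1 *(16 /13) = 16 /13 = 1.23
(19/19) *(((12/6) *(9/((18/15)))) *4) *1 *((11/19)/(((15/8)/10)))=3520/19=185.26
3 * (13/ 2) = 39/ 2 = 19.50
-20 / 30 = -2 / 3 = -0.67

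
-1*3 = -3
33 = 33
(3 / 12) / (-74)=-1 / 296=-0.00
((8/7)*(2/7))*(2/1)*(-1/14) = -16/343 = -0.05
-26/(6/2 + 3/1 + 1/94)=-2444/565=-4.33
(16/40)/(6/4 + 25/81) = 324/1465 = 0.22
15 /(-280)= -3 /56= -0.05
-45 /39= -1.15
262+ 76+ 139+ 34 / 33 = 478.03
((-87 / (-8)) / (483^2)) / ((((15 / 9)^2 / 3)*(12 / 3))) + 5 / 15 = 20737583 / 62210400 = 0.33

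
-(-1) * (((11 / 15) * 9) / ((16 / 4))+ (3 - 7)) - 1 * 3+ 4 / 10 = -99 / 20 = -4.95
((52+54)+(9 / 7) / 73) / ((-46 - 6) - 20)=-54175 / 36792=-1.47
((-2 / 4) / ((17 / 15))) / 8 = -15 / 272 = -0.06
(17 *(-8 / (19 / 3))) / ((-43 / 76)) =37.95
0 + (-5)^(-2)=1/25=0.04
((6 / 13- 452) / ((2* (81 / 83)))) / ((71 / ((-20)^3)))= 1948840000 / 74763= 26066.90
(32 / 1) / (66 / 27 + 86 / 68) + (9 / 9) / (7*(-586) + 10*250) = 15685649 / 1818270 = 8.63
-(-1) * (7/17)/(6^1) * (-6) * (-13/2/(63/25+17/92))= 104650/105757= 0.99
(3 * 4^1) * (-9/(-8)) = 27/2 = 13.50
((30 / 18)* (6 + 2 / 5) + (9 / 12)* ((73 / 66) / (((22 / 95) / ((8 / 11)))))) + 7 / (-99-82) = 19128107 / 1445466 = 13.23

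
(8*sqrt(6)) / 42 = 4*sqrt(6) / 21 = 0.47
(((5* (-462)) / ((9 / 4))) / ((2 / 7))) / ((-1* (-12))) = -2695 / 9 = -299.44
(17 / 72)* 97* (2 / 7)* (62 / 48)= 51119 / 6048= 8.45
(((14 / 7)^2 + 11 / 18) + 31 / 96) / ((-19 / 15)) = -7105 / 1824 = -3.90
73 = 73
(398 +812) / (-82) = -605 / 41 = -14.76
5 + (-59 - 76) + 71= -59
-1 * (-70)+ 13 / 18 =1273 / 18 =70.72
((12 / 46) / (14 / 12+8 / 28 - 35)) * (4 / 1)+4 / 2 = 63806 / 32407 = 1.97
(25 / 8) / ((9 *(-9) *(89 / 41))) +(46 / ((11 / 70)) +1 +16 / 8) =187595741 / 634392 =295.71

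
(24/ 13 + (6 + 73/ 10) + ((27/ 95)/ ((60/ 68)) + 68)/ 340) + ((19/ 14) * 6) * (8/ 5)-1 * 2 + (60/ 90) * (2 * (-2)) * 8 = 13077307/ 2593500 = 5.04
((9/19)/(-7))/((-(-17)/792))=-7128/2261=-3.15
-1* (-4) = 4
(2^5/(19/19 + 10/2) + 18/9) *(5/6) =55/9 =6.11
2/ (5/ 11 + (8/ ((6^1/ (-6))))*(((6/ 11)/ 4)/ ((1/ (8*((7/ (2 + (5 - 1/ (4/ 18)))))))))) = -110/ 1319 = -0.08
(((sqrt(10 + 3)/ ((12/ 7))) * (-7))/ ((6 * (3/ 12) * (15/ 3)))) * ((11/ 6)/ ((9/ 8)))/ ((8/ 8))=-1078 * sqrt(13)/ 1215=-3.20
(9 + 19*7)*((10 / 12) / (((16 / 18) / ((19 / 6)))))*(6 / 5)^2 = 12141 / 20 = 607.05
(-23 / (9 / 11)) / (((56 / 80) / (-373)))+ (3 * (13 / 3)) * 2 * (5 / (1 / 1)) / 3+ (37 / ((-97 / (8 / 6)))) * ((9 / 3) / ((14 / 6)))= 91798744 / 6111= 15021.89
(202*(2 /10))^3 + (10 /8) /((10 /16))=8242658 /125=65941.26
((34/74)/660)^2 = 289/596336400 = 0.00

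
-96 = -96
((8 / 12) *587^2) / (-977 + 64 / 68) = -11715346 / 49779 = -235.35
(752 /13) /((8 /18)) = 1692 /13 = 130.15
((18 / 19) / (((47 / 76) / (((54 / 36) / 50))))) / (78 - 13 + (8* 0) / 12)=54 / 76375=0.00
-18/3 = -6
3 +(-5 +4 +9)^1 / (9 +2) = 41 / 11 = 3.73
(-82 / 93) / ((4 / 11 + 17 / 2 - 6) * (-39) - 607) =1804 / 1470423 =0.00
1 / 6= 0.17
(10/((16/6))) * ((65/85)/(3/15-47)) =-25/408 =-0.06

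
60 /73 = 0.82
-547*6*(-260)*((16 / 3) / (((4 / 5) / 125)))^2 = 1777750000000 / 3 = 592583333333.33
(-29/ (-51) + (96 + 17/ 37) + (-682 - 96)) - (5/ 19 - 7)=-674.24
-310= -310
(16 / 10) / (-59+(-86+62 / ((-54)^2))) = -11664 / 1056895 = -0.01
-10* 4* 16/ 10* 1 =-64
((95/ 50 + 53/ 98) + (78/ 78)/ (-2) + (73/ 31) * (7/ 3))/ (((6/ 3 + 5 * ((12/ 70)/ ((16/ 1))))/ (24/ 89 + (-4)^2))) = 1962520736/ 33314925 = 58.91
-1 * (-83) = 83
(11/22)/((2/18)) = 9/2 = 4.50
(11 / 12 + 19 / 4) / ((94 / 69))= 391 / 94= 4.16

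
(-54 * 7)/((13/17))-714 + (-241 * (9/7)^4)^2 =32412002337105/74942413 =432492.11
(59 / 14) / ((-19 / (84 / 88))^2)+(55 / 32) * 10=12019709 / 698896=17.20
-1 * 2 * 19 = -38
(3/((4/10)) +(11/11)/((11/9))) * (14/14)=183/22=8.32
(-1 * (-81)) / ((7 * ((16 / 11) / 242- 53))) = -0.22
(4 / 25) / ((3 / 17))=68 / 75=0.91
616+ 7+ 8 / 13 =8107 / 13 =623.62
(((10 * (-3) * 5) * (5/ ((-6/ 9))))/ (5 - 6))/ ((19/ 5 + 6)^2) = -28125/ 2401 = -11.71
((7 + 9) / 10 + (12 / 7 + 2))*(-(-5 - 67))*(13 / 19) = 174096 / 665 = 261.80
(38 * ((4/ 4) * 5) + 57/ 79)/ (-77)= -15067/ 6083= -2.48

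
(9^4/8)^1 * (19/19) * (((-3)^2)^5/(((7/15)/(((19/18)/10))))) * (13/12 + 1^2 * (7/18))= 14449349349/896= 16126505.97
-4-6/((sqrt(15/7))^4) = -5.31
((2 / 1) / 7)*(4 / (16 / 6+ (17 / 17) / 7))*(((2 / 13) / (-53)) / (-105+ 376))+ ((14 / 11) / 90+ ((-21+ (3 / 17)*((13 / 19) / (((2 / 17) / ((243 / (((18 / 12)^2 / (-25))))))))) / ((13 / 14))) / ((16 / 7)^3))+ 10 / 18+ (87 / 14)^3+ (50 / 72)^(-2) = -27808103968912492727 / 3032579221351680000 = -9.17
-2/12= -1/6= -0.17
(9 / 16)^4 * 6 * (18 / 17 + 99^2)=3279876705 / 557056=5887.88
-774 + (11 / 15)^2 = -174029 / 225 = -773.46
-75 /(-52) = 75 /52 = 1.44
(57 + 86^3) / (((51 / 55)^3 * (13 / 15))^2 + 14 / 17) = 7483406523703515625 / 15305350313447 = 488940.56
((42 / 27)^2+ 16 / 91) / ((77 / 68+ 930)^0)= 19132 / 7371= 2.60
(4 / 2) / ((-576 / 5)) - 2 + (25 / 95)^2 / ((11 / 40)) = -2019151 / 1143648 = -1.77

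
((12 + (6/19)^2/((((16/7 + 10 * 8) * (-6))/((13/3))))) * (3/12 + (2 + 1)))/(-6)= -16217825/2495232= -6.50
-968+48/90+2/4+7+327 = -18989/30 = -632.97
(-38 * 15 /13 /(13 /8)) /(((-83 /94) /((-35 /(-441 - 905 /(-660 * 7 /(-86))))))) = 277244352 /118682447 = 2.34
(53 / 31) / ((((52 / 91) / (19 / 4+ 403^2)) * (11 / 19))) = 4579418095 / 5456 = 839336.16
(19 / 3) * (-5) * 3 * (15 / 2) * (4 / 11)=-2850 / 11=-259.09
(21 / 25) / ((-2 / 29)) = -609 / 50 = -12.18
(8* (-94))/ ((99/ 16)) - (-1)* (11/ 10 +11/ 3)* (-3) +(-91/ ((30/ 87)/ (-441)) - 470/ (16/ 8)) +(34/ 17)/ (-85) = 976216081/ 8415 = 116009.04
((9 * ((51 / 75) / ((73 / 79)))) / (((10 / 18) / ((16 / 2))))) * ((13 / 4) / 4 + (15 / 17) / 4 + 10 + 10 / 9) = 21137319 / 18250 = 1158.21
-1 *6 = -6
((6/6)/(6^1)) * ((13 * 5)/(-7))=-65/42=-1.55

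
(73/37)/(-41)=-0.05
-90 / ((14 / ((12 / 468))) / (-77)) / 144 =55 / 624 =0.09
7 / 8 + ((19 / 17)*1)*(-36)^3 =-7091593 / 136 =-52144.07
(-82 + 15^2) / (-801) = -143 / 801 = -0.18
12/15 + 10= 54/5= 10.80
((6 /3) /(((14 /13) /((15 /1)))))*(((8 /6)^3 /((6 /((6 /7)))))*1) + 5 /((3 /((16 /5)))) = 6512 /441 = 14.77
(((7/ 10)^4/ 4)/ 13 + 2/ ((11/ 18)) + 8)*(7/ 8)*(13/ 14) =64506411/ 7040000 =9.16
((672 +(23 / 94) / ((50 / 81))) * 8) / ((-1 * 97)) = -6320526 / 113975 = -55.46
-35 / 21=-5 / 3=-1.67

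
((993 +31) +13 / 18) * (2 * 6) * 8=295120 / 3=98373.33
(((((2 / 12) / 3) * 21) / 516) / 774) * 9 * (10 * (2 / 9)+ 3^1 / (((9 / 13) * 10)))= 1673 / 23963040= 0.00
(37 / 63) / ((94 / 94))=37 / 63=0.59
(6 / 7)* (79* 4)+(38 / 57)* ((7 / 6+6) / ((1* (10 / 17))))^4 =2035649988247 / 136080000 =14959.22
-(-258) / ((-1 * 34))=-129 / 17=-7.59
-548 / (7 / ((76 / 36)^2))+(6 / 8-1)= -349.15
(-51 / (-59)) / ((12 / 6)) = 51 / 118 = 0.43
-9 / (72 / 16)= -2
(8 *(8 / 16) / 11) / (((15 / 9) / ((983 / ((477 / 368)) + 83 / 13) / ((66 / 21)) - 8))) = 51.35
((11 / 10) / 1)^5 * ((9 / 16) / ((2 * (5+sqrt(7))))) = 161051 / 1280000 - 161051 * sqrt(7) / 6400000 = 0.06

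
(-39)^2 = 1521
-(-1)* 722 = 722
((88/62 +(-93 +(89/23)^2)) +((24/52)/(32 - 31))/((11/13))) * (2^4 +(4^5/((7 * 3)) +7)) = -89511142/16399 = -5458.33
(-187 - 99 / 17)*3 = -9834 / 17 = -578.47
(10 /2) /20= 1 /4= 0.25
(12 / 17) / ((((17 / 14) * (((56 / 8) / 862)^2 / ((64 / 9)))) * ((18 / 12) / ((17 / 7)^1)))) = 760877056 / 7497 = 101490.87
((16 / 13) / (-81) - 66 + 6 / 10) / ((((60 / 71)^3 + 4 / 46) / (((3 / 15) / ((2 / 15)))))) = -2835175164683 / 19950215220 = -142.11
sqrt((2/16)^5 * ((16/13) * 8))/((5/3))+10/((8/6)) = 3 * sqrt(13)/1040+15/2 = 7.51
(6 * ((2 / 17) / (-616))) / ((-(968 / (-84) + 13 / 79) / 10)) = -711 / 704803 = -0.00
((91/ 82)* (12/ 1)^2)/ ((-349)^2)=6552/ 4993841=0.00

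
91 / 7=13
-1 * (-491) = 491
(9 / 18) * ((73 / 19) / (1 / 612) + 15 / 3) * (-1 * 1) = -1178.18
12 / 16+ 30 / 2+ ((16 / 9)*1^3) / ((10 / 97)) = 5939 / 180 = 32.99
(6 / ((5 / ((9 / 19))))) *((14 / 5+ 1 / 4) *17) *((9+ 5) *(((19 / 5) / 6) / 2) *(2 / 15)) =17.42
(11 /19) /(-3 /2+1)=-1.16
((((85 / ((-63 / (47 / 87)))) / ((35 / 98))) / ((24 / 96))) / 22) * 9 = -3196 / 957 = -3.34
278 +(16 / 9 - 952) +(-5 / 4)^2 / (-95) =-1839245 / 2736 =-672.24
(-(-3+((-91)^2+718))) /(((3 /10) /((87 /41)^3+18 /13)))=-328026.43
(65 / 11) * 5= 325 / 11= 29.55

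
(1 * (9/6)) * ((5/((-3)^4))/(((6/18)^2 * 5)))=1/6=0.17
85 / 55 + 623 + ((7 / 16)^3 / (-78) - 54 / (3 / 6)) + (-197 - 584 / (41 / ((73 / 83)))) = 3671732712865 / 11959394304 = 307.02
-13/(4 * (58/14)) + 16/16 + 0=25/116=0.22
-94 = -94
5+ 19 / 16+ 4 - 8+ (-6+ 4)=3 / 16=0.19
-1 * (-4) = 4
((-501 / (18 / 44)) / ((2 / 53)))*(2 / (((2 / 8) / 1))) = -778888 / 3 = -259629.33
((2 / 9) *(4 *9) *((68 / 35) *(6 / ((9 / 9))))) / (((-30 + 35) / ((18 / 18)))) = 3264 / 175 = 18.65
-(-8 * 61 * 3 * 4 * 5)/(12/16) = 39040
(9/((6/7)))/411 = 7/274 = 0.03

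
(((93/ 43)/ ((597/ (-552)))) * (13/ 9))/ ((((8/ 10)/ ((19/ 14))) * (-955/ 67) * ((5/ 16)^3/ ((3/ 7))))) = 48330493952/ 10010620375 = 4.83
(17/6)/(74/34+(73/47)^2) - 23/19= -11651369/19645164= -0.59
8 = 8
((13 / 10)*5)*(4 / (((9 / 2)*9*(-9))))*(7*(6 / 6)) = -364 / 729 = -0.50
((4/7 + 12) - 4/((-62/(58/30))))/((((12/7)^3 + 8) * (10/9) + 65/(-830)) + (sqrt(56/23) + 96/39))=33885782266639724148/44639882694428970685 - 174666738932732592 * sqrt(322)/44639882694428970685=0.69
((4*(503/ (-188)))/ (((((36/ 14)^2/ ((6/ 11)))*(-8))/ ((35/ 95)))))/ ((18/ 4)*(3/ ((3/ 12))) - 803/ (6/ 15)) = -172529/ 8289747576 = -0.00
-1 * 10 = -10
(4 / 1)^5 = 1024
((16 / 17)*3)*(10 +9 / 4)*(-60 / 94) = -17640 / 799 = -22.08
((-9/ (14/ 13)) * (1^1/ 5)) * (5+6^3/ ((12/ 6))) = -13221/ 70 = -188.87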